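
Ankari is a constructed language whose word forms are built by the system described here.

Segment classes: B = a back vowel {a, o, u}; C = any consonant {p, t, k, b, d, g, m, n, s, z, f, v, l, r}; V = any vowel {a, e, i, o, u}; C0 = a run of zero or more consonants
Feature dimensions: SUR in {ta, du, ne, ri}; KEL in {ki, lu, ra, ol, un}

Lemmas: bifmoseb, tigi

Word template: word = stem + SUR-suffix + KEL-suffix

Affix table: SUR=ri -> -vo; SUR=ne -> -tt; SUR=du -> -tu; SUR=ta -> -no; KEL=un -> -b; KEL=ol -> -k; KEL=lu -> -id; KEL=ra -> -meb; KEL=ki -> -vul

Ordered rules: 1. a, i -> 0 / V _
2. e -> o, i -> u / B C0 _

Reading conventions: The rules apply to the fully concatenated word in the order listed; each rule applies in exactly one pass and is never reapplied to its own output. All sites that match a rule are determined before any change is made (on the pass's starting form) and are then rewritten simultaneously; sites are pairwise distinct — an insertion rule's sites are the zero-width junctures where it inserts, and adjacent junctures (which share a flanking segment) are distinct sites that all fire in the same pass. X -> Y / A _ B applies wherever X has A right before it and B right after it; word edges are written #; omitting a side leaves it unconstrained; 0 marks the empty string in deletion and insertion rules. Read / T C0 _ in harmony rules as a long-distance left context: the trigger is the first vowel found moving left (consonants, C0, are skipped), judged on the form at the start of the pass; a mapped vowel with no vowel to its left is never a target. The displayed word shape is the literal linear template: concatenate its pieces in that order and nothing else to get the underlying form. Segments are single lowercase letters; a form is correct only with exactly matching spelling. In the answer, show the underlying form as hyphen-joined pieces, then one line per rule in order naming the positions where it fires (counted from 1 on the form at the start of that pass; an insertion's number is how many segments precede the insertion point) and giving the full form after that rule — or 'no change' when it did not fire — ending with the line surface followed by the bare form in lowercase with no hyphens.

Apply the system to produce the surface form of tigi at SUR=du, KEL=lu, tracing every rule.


underlying: tigi-tu-id
1. a, i -> 0 / V _: fires at position(s) 7: tigitud
2. e -> o, i -> u / B C0 _: no change
surface: tigitud


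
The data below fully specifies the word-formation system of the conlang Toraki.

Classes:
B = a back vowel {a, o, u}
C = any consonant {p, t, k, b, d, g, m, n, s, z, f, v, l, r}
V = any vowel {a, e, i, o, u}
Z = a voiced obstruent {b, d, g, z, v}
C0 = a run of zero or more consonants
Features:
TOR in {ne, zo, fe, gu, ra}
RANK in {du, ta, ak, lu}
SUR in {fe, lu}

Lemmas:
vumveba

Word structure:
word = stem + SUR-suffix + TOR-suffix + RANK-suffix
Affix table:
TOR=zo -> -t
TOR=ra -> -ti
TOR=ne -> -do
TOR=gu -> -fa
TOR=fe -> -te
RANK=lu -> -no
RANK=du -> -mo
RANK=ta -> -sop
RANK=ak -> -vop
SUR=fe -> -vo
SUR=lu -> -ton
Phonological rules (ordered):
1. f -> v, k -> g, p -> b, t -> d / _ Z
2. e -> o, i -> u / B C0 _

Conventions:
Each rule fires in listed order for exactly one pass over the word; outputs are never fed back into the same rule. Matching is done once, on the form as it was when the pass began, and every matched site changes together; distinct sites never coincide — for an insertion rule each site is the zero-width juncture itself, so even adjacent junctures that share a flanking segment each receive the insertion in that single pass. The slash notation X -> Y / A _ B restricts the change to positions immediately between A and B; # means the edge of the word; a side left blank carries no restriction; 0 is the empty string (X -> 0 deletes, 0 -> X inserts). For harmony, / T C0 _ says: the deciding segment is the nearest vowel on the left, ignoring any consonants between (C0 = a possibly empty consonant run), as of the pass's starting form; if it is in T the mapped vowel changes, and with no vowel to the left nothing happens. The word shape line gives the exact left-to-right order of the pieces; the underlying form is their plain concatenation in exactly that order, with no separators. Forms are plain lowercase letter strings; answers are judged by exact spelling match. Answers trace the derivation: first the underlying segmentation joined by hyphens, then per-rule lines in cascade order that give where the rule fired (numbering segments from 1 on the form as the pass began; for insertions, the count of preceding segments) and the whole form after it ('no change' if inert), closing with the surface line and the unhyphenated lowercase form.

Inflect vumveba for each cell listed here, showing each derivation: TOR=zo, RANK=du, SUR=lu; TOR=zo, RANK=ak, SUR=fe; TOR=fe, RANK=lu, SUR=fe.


cell TOR=zo, RANK=du, SUR=lu:
underlying: vumveba-ton-t-mo
1. f -> v, k -> g, p -> b, t -> d / _ Z: no change
2. e -> o, i -> u / B C0 _: fires at position(s) 5: vumvobatontmo
surface: vumvobatontmo

cell TOR=zo, RANK=ak, SUR=fe:
underlying: vumveba-vo-t-vop
1. f -> v, k -> g, p -> b, t -> d / _ Z: fires at position(s) 10: vumvebavodvop
2. e -> o, i -> u / B C0 _: fires at position(s) 5: vumvobavodvop
surface: vumvobavodvop

cell TOR=fe, RANK=lu, SUR=fe:
underlying: vumveba-vo-te-no
1. f -> v, k -> g, p -> b, t -> d / _ Z: no change
2. e -> o, i -> u / B C0 _: fires at position(s) 5, 11: vumvobavotono
surface: vumvobavotono


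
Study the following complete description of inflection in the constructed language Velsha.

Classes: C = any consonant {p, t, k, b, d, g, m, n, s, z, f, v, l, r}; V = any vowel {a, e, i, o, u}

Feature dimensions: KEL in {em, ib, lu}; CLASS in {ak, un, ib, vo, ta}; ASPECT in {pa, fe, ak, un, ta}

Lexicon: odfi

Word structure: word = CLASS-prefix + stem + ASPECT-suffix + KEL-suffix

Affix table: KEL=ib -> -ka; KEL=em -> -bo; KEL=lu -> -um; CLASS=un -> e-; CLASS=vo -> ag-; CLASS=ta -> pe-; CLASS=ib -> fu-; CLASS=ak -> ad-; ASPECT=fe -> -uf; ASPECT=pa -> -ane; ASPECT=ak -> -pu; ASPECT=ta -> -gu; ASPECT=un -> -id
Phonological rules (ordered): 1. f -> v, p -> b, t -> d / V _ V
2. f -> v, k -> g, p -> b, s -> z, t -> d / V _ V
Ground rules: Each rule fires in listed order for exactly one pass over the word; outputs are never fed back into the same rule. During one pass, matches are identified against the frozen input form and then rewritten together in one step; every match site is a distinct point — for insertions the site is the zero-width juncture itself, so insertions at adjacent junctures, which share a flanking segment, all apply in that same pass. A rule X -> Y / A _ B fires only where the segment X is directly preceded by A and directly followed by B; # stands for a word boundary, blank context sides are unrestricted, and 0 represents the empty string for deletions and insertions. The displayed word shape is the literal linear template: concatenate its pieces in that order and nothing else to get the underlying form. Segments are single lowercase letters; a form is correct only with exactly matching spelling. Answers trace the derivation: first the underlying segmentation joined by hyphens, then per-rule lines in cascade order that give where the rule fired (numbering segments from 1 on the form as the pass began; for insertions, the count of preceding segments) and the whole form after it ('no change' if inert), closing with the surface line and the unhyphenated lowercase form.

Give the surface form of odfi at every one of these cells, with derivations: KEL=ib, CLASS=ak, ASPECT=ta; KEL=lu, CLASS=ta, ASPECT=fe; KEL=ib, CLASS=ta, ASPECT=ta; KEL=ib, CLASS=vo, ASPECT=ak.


cell KEL=ib, CLASS=ak, ASPECT=ta:
underlying: ad-odfi-gu-ka
1. f -> v, p -> b, t -> d / V _ V: no change
2. f -> v, k -> g, p -> b, s -> z, t -> d / V _ V: fires at position(s) 9: adodfiguga
surface: adodfiguga

cell KEL=lu, CLASS=ta, ASPECT=fe:
underlying: pe-odfi-uf-um
1. f -> v, p -> b, t -> d / V _ V: fires at position(s) 8: peodfiuvum
2. f -> v, k -> g, p -> b, s -> z, t -> d / V _ V: no change
surface: peodfiuvum

cell KEL=ib, CLASS=ta, ASPECT=ta:
underlying: pe-odfi-gu-ka
1. f -> v, p -> b, t -> d / V _ V: no change
2. f -> v, k -> g, p -> b, s -> z, t -> d / V _ V: fires at position(s) 9: peodfiguga
surface: peodfiguga

cell KEL=ib, CLASS=vo, ASPECT=ak:
underlying: ag-odfi-pu-ka
1. f -> v, p -> b, t -> d / V _ V: fires at position(s) 7: agodfibuka
2. f -> v, k -> g, p -> b, s -> z, t -> d / V _ V: fires at position(s) 9: agodfibuga
surface: agodfibuga


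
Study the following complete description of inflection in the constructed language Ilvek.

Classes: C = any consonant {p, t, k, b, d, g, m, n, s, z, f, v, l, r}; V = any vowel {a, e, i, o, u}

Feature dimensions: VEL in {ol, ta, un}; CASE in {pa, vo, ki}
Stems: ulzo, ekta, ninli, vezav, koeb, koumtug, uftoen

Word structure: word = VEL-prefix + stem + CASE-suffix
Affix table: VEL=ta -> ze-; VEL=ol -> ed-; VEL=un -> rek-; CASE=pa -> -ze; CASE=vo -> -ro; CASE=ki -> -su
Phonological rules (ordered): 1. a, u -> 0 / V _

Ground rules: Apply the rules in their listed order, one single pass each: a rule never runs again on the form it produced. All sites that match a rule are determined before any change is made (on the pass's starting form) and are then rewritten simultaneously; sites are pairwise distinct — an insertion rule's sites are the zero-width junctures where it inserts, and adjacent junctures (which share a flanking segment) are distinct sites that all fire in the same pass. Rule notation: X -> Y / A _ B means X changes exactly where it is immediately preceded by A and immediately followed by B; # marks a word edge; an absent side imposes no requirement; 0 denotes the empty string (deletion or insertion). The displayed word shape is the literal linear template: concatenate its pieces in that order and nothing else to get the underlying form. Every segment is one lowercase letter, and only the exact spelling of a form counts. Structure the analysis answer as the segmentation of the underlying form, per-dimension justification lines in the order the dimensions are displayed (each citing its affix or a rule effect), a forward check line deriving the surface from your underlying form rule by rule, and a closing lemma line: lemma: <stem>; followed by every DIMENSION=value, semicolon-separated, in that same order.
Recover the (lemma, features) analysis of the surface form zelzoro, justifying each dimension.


underlying: ze-ulzo-ro
VEL=ta - signalled by the affix ze-
CASE=vo - signalled by the affix -ro
check: zeulzoro -> zelzoro
lemma: ulzo; VEL=ta; CASE=vo


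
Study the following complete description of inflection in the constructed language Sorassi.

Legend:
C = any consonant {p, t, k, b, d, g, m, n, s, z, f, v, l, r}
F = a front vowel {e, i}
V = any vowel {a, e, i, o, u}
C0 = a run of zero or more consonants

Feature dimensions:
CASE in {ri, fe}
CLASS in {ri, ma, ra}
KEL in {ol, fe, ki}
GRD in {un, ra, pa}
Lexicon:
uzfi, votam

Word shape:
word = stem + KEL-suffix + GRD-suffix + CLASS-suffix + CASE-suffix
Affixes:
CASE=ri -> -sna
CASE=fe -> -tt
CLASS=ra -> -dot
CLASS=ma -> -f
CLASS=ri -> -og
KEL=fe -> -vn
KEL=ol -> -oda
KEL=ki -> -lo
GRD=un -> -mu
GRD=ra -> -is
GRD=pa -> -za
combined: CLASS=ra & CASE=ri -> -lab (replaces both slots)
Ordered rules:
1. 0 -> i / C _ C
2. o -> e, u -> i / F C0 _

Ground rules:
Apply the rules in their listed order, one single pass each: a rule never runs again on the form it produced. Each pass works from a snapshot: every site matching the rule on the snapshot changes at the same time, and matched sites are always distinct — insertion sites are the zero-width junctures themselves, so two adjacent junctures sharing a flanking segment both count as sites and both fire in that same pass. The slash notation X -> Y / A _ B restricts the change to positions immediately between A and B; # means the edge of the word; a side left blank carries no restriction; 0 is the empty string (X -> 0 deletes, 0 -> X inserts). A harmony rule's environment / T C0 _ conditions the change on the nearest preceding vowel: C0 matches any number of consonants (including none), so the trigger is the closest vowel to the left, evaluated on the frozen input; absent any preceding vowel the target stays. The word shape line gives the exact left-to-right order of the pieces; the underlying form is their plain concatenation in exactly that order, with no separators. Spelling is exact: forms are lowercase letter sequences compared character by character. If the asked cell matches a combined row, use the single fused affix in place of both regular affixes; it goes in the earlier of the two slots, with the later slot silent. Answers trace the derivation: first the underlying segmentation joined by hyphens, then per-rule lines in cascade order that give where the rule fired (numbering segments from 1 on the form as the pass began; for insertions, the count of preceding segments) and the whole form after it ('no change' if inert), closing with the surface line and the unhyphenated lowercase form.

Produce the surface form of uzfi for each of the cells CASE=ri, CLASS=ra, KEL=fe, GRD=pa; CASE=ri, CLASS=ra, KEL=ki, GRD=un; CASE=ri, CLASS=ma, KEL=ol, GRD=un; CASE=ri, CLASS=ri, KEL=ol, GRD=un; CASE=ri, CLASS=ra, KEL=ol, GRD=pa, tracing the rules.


cell CASE=ri, CLASS=ra, KEL=fe, GRD=pa:
underlying: uzfi-vn-za-lab
1. 0 -> i / C _ C: inserts after position(s) 2, 5, 6: uzifivinizalab
2. o -> e, u -> i / F C0 _: no change
surface: uzifivinizalab

cell CASE=ri, CLASS=ra, KEL=ki, GRD=un:
underlying: uzfi-lo-mu-lab
1. 0 -> i / C _ C: inserts after position(s) 2: uzifilomulab
2. o -> e, u -> i / F C0 _: fires at position(s) 7: uzifilemulab
surface: uzifilemulab

cell CASE=ri, CLASS=ma, KEL=ol, GRD=un:
underlying: uzfi-oda-mu-f-sna
1. 0 -> i / C _ C: inserts after position(s) 2, 10, 11: uzifiodamufisina
2. o -> e, u -> i / F C0 _: fires at position(s) 6: uzifiedamufisina
surface: uzifiedamufisina

cell CASE=ri, CLASS=ri, KEL=ol, GRD=un:
underlying: uzfi-oda-mu-og-sna
1. 0 -> i / C _ C: inserts after position(s) 2, 11, 12: uzifiodamuogisina
2. o -> e, u -> i / F C0 _: fires at position(s) 6: uzifiedamuogisina
surface: uzifiedamuogisina

cell CASE=ri, CLASS=ra, KEL=ol, GRD=pa:
underlying: uzfi-oda-za-lab
1. 0 -> i / C _ C: inserts after position(s) 2: uzifiodazalab
2. o -> e, u -> i / F C0 _: fires at position(s) 6: uzifiedazalab
surface: uzifiedazalab


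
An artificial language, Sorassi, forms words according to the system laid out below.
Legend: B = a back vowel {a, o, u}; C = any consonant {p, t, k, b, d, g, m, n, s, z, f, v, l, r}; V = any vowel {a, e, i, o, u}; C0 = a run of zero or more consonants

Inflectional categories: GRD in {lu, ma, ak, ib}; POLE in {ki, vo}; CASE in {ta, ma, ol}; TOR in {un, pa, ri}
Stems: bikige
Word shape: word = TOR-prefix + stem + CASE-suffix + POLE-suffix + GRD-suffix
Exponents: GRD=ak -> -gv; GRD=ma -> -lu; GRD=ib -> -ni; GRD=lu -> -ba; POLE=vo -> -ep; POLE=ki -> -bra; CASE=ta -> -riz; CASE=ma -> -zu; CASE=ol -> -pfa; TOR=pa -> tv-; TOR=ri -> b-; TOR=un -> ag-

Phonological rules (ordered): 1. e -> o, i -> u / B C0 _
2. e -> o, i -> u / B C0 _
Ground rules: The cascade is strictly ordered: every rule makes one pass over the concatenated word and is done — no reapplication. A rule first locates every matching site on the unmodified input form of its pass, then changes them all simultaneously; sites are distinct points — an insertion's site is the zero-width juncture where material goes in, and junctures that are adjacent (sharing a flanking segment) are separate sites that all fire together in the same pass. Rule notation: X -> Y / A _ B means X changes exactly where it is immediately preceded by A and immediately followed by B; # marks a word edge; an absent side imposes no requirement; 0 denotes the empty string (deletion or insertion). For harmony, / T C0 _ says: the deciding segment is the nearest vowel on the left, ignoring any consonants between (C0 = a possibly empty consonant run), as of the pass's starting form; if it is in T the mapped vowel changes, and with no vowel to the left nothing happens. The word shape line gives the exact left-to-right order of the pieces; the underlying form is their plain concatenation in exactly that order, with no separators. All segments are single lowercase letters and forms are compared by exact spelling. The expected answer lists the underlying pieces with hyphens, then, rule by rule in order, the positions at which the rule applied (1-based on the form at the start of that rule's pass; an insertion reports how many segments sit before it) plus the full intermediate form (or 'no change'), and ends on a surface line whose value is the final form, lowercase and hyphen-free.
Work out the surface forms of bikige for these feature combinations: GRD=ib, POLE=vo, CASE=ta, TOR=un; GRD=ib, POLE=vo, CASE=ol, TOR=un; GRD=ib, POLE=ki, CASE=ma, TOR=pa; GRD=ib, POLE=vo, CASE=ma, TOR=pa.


cell GRD=ib, POLE=vo, CASE=ta, TOR=un:
underlying: ag-bikige-riz-ep-ni
1. e -> o, i -> u / B C0 _: fires at position(s) 4: agbukigerizepni
2. e -> o, i -> u / B C0 _: fires at position(s) 6: agbukugerizepni
surface: agbukugerizepni

cell GRD=ib, POLE=vo, CASE=ol, TOR=un:
underlying: ag-bikige-pfa-ep-ni
1. e -> o, i -> u / B C0 _: fires at position(s) 4, 12: agbukigepfaopni
2. e -> o, i -> u / B C0 _: fires at position(s) 6, 15: agbukugepfaopnu
surface: agbukugepfaopnu

cell GRD=ib, POLE=ki, CASE=ma, TOR=pa:
underlying: tv-bikige-zu-bra-ni
1. e -> o, i -> u / B C0 _: fires at position(s) 15: tvbikigezubranu
2. e -> o, i -> u / B C0 _: no change
surface: tvbikigezubranu

cell GRD=ib, POLE=vo, CASE=ma, TOR=pa:
underlying: tv-bikige-zu-ep-ni
1. e -> o, i -> u / B C0 _: fires at position(s) 11: tvbikigezuopni
2. e -> o, i -> u / B C0 _: fires at position(s) 14: tvbikigezuopnu
surface: tvbikigezuopnu


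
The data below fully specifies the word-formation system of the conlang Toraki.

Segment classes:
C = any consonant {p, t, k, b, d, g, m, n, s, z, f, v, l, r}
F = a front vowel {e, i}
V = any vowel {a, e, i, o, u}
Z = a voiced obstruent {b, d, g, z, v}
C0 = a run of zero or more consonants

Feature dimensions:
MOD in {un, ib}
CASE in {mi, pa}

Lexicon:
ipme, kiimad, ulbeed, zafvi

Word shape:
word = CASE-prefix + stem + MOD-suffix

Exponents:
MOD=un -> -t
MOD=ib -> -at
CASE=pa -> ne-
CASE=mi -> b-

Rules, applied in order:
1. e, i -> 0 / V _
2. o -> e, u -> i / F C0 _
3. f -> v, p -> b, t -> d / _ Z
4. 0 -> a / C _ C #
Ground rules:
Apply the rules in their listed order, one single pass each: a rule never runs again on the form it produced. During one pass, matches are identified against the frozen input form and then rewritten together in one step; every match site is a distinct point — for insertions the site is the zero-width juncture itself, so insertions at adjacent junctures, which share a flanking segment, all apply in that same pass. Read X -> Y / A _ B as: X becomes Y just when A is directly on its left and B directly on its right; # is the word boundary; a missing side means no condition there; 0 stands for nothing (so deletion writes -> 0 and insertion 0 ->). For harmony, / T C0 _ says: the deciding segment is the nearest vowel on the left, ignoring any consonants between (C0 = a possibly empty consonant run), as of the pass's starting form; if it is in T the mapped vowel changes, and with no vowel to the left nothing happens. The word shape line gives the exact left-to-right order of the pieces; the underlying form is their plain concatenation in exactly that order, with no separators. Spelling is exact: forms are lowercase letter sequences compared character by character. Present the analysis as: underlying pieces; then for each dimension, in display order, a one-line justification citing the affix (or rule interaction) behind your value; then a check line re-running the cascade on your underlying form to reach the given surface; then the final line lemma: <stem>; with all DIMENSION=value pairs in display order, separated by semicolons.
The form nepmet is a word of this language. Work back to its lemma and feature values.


underlying: ne-ipme-t
MOD=un - signalled by the affix -t
CASE=pa - signalled by the affix ne-
check: neipmet -> nepmet -> nepmet -> nepmet -> nepmet
lemma: ipme; MOD=un; CASE=pa


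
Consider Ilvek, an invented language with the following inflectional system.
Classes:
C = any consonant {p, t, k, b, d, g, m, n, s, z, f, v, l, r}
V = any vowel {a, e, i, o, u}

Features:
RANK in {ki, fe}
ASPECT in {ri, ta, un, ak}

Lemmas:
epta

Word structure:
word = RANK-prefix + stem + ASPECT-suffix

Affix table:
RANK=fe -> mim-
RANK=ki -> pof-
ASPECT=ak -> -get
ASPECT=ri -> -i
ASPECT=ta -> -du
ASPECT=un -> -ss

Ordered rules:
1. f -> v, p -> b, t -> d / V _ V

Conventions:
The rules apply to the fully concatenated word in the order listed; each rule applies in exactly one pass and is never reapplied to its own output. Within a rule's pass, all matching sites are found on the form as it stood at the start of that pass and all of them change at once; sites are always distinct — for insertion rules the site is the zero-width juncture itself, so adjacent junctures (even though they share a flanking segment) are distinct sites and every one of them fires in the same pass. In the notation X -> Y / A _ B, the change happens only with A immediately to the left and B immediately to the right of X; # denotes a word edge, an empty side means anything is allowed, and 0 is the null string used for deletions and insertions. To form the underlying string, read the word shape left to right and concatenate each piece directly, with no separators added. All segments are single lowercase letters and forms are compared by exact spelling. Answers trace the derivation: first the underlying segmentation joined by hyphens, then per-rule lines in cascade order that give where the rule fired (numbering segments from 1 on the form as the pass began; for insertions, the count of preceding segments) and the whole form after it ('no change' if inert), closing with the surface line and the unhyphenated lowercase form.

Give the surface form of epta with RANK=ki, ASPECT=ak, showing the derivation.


underlying: pof-epta-get
1. f -> v, p -> b, t -> d / V _ V: fires at position(s) 3: poveptaget
surface: poveptaget


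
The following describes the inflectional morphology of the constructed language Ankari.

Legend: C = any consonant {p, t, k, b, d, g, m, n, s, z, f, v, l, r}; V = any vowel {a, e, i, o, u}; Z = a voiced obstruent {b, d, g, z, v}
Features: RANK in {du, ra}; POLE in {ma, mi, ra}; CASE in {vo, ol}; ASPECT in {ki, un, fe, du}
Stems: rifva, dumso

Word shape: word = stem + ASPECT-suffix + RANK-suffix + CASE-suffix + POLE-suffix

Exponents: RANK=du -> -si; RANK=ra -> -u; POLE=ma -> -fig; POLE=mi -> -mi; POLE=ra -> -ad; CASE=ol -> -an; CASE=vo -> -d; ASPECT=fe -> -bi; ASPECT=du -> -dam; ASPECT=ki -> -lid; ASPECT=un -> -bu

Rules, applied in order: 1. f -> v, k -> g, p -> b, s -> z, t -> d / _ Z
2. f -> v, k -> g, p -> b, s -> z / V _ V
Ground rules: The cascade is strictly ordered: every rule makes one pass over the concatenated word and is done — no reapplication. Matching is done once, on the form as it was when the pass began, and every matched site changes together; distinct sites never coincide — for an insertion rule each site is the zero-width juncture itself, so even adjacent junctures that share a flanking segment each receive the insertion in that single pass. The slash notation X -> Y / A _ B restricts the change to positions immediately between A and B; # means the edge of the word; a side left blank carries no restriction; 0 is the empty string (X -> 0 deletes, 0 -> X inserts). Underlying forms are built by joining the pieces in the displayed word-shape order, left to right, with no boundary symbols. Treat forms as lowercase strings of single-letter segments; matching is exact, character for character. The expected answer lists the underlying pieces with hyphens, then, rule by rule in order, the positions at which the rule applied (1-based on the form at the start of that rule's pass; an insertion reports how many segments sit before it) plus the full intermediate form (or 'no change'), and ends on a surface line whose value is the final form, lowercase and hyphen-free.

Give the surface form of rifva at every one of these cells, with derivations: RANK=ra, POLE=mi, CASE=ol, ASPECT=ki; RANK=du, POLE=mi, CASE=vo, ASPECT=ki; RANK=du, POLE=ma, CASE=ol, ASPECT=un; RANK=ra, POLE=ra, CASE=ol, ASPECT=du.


cell RANK=ra, POLE=mi, CASE=ol, ASPECT=ki:
underlying: rifva-lid-u-an-mi
1. f -> v, k -> g, p -> b, s -> z, t -> d / _ Z: fires at position(s) 3: rivvaliduanmi
2. f -> v, k -> g, p -> b, s -> z / V _ V: no change
surface: rivvaliduanmi

cell RANK=du, POLE=mi, CASE=vo, ASPECT=ki:
underlying: rifva-lid-si-d-mi
1. f -> v, k -> g, p -> b, s -> z, t -> d / _ Z: fires at position(s) 3: rivvalidsidmi
2. f -> v, k -> g, p -> b, s -> z / V _ V: no change
surface: rivvalidsidmi

cell RANK=du, POLE=ma, CASE=ol, ASPECT=un:
underlying: rifva-bu-si-an-fig
1. f -> v, k -> g, p -> b, s -> z, t -> d / _ Z: fires at position(s) 3: rivvabusianfig
2. f -> v, k -> g, p -> b, s -> z / V _ V: fires at position(s) 8: rivvabuzianfig
surface: rivvabuzianfig

cell RANK=ra, POLE=ra, CASE=ol, ASPECT=du:
underlying: rifva-dam-u-an-ad
1. f -> v, k -> g, p -> b, s -> z, t -> d / _ Z: fires at position(s) 3: rivvadamuanad
2. f -> v, k -> g, p -> b, s -> z / V _ V: no change
surface: rivvadamuanad


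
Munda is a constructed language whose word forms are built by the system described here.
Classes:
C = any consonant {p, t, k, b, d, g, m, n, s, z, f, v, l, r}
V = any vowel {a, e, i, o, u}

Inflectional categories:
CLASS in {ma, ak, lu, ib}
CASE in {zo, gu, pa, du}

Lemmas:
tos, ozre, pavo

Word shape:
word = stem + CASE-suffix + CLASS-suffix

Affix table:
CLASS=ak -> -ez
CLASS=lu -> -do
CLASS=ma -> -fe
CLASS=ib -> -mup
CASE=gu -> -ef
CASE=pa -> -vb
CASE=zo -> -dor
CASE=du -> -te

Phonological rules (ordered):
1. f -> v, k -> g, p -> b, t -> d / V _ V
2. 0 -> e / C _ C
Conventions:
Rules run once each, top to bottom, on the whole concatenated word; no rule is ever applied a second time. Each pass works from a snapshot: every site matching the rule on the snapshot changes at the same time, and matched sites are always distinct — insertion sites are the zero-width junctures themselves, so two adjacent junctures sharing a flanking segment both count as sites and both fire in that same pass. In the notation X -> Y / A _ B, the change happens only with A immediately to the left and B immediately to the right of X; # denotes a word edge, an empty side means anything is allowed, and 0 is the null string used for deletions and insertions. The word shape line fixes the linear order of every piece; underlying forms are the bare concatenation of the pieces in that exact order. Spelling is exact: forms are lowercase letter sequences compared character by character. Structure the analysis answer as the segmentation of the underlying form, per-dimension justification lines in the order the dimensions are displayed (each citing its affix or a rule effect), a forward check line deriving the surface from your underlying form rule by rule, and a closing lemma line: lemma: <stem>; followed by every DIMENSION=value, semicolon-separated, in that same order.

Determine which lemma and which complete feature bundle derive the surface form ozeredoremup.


underlying: ozre-dor-mup
CLASS=ib - signalled by the affix -mup
CASE=zo - signalled by the affix -dor
check: ozredormup -> ozredormup -> ozeredoremup
lemma: ozre; CLASS=ib; CASE=zo


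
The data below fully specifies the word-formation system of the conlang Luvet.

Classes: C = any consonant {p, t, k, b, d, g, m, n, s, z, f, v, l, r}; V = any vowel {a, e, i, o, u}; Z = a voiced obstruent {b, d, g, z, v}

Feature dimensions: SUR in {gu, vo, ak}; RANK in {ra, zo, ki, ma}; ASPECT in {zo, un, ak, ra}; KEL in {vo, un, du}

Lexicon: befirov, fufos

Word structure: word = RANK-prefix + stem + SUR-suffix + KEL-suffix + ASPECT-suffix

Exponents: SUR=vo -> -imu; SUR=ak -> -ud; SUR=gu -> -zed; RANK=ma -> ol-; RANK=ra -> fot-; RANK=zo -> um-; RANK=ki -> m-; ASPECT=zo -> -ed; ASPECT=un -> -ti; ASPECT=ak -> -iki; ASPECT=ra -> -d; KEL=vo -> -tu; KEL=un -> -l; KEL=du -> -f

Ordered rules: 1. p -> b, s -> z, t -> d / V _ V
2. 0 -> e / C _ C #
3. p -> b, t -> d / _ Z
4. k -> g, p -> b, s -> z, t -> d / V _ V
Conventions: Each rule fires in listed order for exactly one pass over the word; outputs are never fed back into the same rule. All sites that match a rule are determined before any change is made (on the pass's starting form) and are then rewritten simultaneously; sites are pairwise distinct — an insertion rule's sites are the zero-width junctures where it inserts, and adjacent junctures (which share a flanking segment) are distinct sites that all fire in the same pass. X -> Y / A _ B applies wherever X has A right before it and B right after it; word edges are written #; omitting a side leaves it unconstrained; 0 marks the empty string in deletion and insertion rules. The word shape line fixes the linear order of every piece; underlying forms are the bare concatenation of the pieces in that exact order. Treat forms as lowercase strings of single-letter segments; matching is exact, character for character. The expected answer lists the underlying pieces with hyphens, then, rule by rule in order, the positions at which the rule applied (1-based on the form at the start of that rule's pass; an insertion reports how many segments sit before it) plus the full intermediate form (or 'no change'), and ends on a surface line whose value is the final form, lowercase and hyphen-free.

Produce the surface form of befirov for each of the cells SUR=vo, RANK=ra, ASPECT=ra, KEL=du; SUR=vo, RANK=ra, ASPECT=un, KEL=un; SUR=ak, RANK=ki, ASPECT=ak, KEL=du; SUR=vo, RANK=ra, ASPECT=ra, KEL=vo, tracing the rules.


cell SUR=vo, RANK=ra, ASPECT=ra, KEL=du:
underlying: fot-befirov-imu-f-d
1. p -> b, s -> z, t -> d / V _ V: no change
2. 0 -> e / C _ C #: inserts after position(s) 14: fotbefirovimufed
3. p -> b, t -> d / _ Z: fires at position(s) 3: fodbefirovimufed
4. k -> g, p -> b, s -> z, t -> d / V _ V: no change
surface: fodbefirovimufed

cell SUR=vo, RANK=ra, ASPECT=un, KEL=un:
underlying: fot-befirov-imu-l-ti
1. p -> b, s -> z, t -> d / V _ V: no change
2. 0 -> e / C _ C #: no change
3. p -> b, t -> d / _ Z: fires at position(s) 3: fodbefirovimulti
4. k -> g, p -> b, s -> z, t -> d / V _ V: no change
surface: fodbefirovimulti

cell SUR=ak, RANK=ki, ASPECT=ak, KEL=du:
underlying: m-befirov-ud-f-iki
1. p -> b, s -> z, t -> d / V _ V: no change
2. 0 -> e / C _ C #: no change
3. p -> b, t -> d / _ Z: no change
4. k -> g, p -> b, s -> z, t -> d / V _ V: fires at position(s) 13: mbefirovudfigi
surface: mbefirovudfigi

cell SUR=vo, RANK=ra, ASPECT=ra, KEL=vo:
underlying: fot-befirov-imu-tu-d
1. p -> b, s -> z, t -> d / V _ V: fires at position(s) 14: fotbefirovimudud
2. 0 -> e / C _ C #: no change
3. p -> b, t -> d / _ Z: fires at position(s) 3: fodbefirovimudud
4. k -> g, p -> b, s -> z, t -> d / V _ V: no change
surface: fodbefirovimudud


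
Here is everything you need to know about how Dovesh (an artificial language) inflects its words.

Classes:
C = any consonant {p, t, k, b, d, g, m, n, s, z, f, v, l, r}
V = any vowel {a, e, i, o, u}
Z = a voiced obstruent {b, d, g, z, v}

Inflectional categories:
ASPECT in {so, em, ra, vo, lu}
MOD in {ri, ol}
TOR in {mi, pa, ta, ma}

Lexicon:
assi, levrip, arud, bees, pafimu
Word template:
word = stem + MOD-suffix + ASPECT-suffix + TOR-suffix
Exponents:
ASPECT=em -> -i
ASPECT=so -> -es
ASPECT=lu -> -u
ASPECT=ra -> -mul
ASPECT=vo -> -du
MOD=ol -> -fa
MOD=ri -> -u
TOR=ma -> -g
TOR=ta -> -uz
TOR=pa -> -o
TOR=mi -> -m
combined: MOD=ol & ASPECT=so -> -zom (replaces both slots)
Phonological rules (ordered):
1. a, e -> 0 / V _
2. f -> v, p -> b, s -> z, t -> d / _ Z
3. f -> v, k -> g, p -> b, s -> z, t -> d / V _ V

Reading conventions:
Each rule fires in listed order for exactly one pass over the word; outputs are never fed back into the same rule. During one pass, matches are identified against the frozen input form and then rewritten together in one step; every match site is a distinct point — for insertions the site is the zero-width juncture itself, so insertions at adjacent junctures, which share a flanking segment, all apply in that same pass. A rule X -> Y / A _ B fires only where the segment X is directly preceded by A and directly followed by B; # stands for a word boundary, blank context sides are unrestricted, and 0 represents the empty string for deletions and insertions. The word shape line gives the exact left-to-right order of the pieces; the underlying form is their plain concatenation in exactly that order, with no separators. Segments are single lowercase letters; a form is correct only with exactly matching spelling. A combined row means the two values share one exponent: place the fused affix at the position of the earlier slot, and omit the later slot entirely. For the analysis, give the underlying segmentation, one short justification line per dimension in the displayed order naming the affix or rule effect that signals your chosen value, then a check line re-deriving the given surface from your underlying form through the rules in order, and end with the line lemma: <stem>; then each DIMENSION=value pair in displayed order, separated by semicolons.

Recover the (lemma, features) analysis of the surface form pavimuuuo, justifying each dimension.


underlying: pafimu-u-u-o
ASPECT=lu - signalled by the affix -u
MOD=ri - signalled by the affix -u
TOR=pa - signalled by the affix -o
check: pafimuuuo -> pafimuuuo -> pafimuuuo -> pavimuuuo
lemma: pafimu; ASPECT=lu; MOD=ri; TOR=pa


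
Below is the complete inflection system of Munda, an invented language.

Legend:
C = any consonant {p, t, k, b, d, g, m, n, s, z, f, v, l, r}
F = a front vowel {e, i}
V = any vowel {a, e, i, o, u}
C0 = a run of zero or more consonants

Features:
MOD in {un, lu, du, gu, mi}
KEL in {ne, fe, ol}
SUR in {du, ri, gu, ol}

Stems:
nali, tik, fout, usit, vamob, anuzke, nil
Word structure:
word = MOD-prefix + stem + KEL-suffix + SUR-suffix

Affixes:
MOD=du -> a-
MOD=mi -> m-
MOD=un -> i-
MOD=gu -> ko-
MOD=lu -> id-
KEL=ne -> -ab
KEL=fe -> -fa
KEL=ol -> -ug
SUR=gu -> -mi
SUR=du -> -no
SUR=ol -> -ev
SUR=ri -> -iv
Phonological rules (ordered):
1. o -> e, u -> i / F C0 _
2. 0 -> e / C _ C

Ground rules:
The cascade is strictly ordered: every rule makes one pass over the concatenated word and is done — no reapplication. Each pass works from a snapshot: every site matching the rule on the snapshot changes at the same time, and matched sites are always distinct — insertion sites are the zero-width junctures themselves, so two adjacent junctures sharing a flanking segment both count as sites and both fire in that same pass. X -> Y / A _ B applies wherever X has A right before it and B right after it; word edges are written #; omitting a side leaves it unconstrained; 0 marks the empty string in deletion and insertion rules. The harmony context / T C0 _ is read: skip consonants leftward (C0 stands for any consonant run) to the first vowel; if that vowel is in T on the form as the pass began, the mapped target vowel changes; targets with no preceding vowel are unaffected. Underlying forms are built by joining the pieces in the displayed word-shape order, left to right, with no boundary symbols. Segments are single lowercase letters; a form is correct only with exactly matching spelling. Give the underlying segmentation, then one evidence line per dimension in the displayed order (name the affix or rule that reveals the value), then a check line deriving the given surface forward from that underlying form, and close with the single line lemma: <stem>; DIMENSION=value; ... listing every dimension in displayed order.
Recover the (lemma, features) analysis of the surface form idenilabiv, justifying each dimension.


underlying: id-nil-ab-iv
MOD=lu - signalled by the affix id-
KEL=ne - signalled by the affix -ab
SUR=ri - signalled by the affix -iv
check: idnilabiv -> idnilabiv -> idenilabiv
lemma: nil; MOD=lu; KEL=ne; SUR=ri


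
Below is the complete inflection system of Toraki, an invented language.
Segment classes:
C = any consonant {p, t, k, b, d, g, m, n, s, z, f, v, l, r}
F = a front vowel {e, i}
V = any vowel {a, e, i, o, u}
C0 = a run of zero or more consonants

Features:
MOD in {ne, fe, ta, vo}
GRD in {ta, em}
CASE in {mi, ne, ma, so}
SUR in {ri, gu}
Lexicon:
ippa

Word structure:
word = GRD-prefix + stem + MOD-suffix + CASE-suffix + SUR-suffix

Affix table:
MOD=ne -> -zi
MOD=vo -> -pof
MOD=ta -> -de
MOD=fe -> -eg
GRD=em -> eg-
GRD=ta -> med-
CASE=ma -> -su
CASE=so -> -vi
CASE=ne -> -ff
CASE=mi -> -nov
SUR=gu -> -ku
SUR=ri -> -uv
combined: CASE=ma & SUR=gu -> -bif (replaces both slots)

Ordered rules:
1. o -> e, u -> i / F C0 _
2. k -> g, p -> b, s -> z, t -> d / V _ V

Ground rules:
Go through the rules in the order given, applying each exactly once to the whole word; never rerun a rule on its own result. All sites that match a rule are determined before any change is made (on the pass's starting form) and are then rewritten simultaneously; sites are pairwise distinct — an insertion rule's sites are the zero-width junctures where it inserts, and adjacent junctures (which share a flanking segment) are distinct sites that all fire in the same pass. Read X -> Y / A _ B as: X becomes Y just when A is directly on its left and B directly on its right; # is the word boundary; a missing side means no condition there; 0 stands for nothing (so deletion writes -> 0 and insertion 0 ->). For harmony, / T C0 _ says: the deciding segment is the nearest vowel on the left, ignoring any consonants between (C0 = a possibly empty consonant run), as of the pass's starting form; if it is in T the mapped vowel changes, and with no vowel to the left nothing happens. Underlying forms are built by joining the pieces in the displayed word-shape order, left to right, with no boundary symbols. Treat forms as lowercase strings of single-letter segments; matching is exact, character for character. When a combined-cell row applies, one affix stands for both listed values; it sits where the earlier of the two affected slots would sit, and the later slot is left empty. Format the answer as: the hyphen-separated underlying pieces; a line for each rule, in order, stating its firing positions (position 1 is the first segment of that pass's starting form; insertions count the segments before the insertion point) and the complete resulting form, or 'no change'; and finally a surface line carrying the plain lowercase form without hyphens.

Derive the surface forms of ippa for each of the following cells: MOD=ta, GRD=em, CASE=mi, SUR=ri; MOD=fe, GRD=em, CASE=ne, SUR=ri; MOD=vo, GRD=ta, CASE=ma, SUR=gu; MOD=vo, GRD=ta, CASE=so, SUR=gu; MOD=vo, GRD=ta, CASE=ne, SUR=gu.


cell MOD=ta, GRD=em, CASE=mi, SUR=ri:
underlying: eg-ippa-de-nov-uv
1. o -> e, u -> i / F C0 _: fires at position(s) 10: egippadenevuv
2. k -> g, p -> b, s -> z, t -> d / V _ V: no change
surface: egippadenevuv

cell MOD=fe, GRD=em, CASE=ne, SUR=ri:
underlying: eg-ippa-eg-ff-uv
1. o -> e, u -> i / F C0 _: fires at position(s) 11: egippaegffiv
2. k -> g, p -> b, s -> z, t -> d / V _ V: no change
surface: egippaegffiv

cell MOD=vo, GRD=ta, CASE=ma, SUR=gu:
underlying: med-ippa-pof-bif
1. o -> e, u -> i / F C0 _: no change
2. k -> g, p -> b, s -> z, t -> d / V _ V: fires at position(s) 8: medippabofbif
surface: medippabofbif

cell MOD=vo, GRD=ta, CASE=so, SUR=gu:
underlying: med-ippa-pof-vi-ku
1. o -> e, u -> i / F C0 _: fires at position(s) 14: medippapofviki
2. k -> g, p -> b, s -> z, t -> d / V _ V: fires at position(s) 8, 13: medippabofvigi
surface: medippabofvigi

cell MOD=vo, GRD=ta, CASE=ne, SUR=gu:
underlying: med-ippa-pof-ff-ku
1. o -> e, u -> i / F C0 _: no change
2. k -> g, p -> b, s -> z, t -> d / V _ V: fires at position(s) 8: medippabofffku
surface: medippabofffku


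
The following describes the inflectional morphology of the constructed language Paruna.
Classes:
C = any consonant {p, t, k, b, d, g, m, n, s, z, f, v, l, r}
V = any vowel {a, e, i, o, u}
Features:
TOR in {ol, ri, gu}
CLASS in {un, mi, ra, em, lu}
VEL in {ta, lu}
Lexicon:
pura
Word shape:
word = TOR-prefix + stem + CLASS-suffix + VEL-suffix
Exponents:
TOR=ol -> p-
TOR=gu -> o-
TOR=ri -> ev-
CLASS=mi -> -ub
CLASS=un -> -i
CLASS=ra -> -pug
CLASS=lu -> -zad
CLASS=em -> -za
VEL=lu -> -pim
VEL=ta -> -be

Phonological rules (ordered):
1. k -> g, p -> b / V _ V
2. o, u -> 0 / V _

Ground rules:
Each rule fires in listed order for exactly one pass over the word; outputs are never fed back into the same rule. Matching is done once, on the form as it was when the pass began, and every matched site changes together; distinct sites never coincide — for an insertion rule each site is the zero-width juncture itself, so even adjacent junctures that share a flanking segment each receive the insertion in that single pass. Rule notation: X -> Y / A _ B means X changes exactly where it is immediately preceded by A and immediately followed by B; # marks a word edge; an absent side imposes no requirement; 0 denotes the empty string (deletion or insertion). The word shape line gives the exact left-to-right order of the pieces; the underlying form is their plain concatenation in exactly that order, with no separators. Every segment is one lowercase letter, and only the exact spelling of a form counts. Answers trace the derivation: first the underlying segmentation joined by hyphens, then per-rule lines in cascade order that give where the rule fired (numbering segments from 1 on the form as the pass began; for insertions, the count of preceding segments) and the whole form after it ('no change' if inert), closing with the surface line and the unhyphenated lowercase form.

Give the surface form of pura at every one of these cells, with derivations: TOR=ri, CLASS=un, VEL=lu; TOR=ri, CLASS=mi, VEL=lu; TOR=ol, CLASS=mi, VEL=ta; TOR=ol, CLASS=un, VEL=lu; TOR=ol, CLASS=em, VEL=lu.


cell TOR=ri, CLASS=un, VEL=lu:
underlying: ev-pura-i-pim
1. k -> g, p -> b / V _ V: fires at position(s) 8: evpuraibim
2. o, u -> 0 / V _: no change
surface: evpuraibim

cell TOR=ri, CLASS=mi, VEL=lu:
underlying: ev-pura-ub-pim
1. k -> g, p -> b / V _ V: no change
2. o, u -> 0 / V _: fires at position(s) 7: evpurabpim
surface: evpurabpim

cell TOR=ol, CLASS=mi, VEL=ta:
underlying: p-pura-ub-be
1. k -> g, p -> b / V _ V: no change
2. o, u -> 0 / V _: fires at position(s) 6: ppurabbe
surface: ppurabbe

cell TOR=ol, CLASS=un, VEL=lu:
underlying: p-pura-i-pim
1. k -> g, p -> b / V _ V: fires at position(s) 7: ppuraibim
2. o, u -> 0 / V _: no change
surface: ppuraibim

cell TOR=ol, CLASS=em, VEL=lu:
underlying: p-pura-za-pim
1. k -> g, p -> b / V _ V: fires at position(s) 8: ppurazabim
2. o, u -> 0 / V _: no change
surface: ppurazabim
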